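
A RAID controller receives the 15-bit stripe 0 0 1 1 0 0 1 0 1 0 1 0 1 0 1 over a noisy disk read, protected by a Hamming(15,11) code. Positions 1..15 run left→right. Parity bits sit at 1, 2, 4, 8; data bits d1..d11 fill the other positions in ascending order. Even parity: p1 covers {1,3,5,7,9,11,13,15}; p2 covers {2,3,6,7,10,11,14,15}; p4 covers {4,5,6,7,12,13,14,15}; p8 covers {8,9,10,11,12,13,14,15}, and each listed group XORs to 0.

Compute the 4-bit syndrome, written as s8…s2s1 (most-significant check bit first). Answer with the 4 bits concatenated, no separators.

0000

s1 (pos 1,3,5,7,9,11,13,15): 0⊕1⊕0⊕1⊕1⊕1⊕1⊕1 = 0
s2 (pos 2,3,6,7,10,11,14,15): 0⊕1⊕0⊕1⊕0⊕1⊕0⊕1 = 0
s4 (pos 4,5,6,7,12,13,14,15): 1⊕0⊕0⊕1⊕0⊕1⊕0⊕1 = 0
s8 (pos 8,9,10,11,12,13,14,15): 0⊕1⊕0⊕1⊕0⊕1⊕0⊕1 = 0
Syndrome s8…s1 = 0000 → no error.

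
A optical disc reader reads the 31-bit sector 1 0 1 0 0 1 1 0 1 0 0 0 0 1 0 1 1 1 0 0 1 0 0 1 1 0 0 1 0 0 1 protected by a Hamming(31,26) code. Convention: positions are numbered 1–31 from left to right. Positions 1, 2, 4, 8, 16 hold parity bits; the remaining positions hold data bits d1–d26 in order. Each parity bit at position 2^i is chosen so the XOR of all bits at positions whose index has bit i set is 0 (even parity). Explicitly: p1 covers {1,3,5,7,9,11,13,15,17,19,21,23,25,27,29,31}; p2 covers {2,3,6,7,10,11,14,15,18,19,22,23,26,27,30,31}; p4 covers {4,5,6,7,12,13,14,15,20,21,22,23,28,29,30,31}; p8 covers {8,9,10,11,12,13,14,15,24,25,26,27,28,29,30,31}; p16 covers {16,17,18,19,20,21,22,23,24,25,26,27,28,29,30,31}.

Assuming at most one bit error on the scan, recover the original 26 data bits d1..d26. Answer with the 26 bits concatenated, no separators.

10111000010110010011001001

s1 (pos 1,3,5,7,9,11,13,15,17,19,21,23,25,27,29,31): 1⊕1⊕0⊕1⊕1⊕0⊕0⊕0⊕1⊕0⊕1⊕0⊕1⊕0⊕0⊕1 = 0
s2 (pos 2,3,6,7,10,11,14,15,18,19,22,23,26,27,30,31): 0⊕1⊕1⊕1⊕0⊕0⊕1⊕0⊕1⊕0⊕0⊕0⊕0⊕0⊕0⊕1 = 0
s4 (pos 4,5,6,7,12,13,14,15,20,21,22,23,28,29,30,31): 0⊕0⊕1⊕1⊕0⊕0⊕1⊕0⊕0⊕1⊕0⊕0⊕1⊕0⊕0⊕1 = 0
s8 (pos 8,9,10,11,12,13,14,15,24,25,26,27,28,29,30,31): 0⊕1⊕0⊕0⊕0⊕0⊕1⊕0⊕1⊕1⊕0⊕0⊕1⊕0⊕0⊕1 = 0
s16 (pos 16,17,18,19,20,21,22,23,24,25,26,27,28,29,30,31): 1⊕1⊕1⊕0⊕0⊕1⊕0⊕0⊕1⊕1⊕0⊕0⊕1⊕0⊕0⊕1 = 0
Syndrome s16…s1 = 00000 → no error.
Read data bits from positions 3,5,6,7,9,10,11,12,13,14,15,17,18,19,20,21,22,23,24,25,26,27,28,29,30,31: 10111000010110010011001001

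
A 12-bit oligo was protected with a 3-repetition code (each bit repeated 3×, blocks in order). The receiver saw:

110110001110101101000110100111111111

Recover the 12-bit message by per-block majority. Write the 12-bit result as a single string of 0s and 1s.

110111010111

Block 1 (110): 2 ones → 1
Block 2 (110): 2 ones → 1
Block 3 (001): 1 one → 0
Block 4 (110): 2 ones → 1
Block 5 (101): 2 ones → 1
Block 6 (101): 2 ones → 1
Block 7 (000): 0 ones → 0
Block 8 (110): 2 ones → 1
Block 9 (100): 1 one → 0
Block 10 (111): 3 ones → 1
Block 11 (111): 3 ones → 1
Block 12 (111): 3 ones → 1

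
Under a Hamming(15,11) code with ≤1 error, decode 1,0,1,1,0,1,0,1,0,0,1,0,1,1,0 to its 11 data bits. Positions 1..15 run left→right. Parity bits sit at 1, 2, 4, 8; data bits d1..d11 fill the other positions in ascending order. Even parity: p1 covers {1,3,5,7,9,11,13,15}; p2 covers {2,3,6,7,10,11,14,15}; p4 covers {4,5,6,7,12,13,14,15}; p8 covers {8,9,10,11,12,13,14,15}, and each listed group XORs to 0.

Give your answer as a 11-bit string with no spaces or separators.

10100010110

s1 (pos 1,3,5,7,9,11,13,15): 1⊕1⊕0⊕0⊕0⊕1⊕1⊕0 = 0
s2 (pos 2,3,6,7,10,11,14,15): 0⊕1⊕1⊕0⊕0⊕1⊕1⊕0 = 0
s4 (pos 4,5,6,7,12,13,14,15): 1⊕0⊕1⊕0⊕0⊕1⊕1⊕0 = 0
s8 (pos 8,9,10,11,12,13,14,15): 1⊕0⊕0⊕1⊕0⊕1⊕1⊕0 = 0
Syndrome s8…s1 = 0000 → no error.
Read data bits from positions 3,5,6,7,9,10,11,12,13,14,15: 10100010110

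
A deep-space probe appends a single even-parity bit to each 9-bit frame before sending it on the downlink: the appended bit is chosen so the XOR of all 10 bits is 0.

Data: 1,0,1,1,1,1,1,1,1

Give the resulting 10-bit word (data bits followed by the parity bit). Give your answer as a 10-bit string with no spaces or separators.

XOR of the 9 data bits: 1⊕0⊕1⊕1⊕1⊕1⊕1⊕1⊕1 = 0
Parity bit = 0 (so all 10 bits XOR to 0).

1011111110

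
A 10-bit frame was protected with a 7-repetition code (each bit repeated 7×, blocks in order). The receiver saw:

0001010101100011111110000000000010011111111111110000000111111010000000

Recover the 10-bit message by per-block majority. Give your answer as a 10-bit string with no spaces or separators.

Block 1 (0001010): 2 ones → 0
Block 2 (1011000): 3 ones → 0
Block 3 (1111111): 7 ones → 1
Block 4 (0000000): 0 ones → 0
Block 5 (0000100): 1 one → 0
Block 6 (1111111): 7 ones → 1
Block 7 (1111110): 6 ones → 1
Block 8 (0000001): 1 one → 0
Block 9 (1111101): 6 ones → 1
Block 10 (0000000): 0 ones → 0

0010011010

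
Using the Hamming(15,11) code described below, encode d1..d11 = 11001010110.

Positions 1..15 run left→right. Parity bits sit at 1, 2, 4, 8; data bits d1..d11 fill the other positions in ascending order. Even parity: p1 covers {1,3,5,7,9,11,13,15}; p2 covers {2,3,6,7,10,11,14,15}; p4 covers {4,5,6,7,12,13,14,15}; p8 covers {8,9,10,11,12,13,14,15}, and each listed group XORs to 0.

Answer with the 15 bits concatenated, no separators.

Place data at non-parity positions: p1 p2 1 p4 1 0 0 p8 1 0 1 0 1 1 0
p1 (pos 1,3,5,7,9,11,13,15): XOR of data positions = 1⊕1⊕0⊕1⊕1⊕1⊕0 = 1
p2 (pos 2,3,6,7,10,11,14,15): XOR of data positions = 1⊕0⊕0⊕0⊕1⊕1⊕0 = 1
p4 (pos 4,5,6,7,12,13,14,15): XOR of data positions = 1⊕0⊕0⊕0⊕1⊕1⊕0 = 1
p8 (pos 8,9,10,11,12,13,14,15): XOR of data positions = 1⊕0⊕1⊕0⊕1⊕1⊕0 = 0
Codeword: 111110001010110

111110001010110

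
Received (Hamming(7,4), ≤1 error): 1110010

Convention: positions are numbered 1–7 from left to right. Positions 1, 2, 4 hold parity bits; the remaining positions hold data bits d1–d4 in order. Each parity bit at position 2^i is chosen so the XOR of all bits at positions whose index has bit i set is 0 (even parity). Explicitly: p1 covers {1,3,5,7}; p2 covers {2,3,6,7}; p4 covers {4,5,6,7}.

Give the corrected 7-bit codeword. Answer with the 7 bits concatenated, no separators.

s1 (pos 1,3,5,7): 1⊕1⊕0⊕0 = 0
s2 (pos 2,3,6,7): 1⊕1⊕1⊕0 = 1
s4 (pos 4,5,6,7): 0⊕0⊕1⊕0 = 1
Syndrome s4…s1 = 110 → error at position 6.
Flip position 6: 1110010 → 1110000

1110000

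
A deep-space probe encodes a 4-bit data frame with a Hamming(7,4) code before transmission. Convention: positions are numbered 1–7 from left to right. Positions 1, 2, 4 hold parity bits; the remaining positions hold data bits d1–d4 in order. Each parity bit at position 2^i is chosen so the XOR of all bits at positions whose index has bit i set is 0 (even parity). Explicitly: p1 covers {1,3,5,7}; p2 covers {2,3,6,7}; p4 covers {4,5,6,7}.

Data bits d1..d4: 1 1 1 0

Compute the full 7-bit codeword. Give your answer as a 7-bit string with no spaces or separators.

Place data at non-parity positions: p1 p2 1 p4 1 1 0
p1 (pos 1,3,5,7): XOR of data positions = 1⊕1⊕0 = 0
p2 (pos 2,3,6,7): XOR of data positions = 1⊕1⊕0 = 0
p4 (pos 4,5,6,7): XOR of data positions = 1⊕1⊕0 = 0
Codeword: 0010110

0010110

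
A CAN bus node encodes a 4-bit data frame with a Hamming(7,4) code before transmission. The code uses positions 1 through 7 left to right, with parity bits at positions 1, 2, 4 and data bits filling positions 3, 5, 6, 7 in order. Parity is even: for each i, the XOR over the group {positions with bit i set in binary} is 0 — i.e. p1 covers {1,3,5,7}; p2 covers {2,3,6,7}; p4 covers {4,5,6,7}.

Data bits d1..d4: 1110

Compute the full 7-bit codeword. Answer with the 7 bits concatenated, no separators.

Place data at non-parity positions: p1 p2 1 p4 1 1 0
p1 (pos 1,3,5,7): XOR of data positions = 1⊕1⊕0 = 0
p2 (pos 2,3,6,7): XOR of data positions = 1⊕1⊕0 = 0
p4 (pos 4,5,6,7): XOR of data positions = 1⊕1⊕0 = 0
Codeword: 0010110

0010110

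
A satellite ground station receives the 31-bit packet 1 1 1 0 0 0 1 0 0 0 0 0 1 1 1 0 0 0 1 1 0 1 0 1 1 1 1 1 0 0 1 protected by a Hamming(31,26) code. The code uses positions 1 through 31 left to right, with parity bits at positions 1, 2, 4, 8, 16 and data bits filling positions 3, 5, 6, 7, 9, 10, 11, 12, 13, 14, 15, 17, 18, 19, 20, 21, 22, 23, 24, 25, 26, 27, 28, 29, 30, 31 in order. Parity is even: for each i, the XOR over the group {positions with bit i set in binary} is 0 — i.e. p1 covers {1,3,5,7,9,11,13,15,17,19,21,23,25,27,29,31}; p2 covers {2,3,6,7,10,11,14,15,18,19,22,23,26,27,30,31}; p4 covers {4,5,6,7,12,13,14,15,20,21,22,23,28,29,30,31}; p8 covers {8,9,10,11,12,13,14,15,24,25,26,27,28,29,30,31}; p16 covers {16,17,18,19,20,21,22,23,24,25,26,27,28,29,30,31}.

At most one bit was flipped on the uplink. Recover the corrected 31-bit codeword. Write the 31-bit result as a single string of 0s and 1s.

s1 (pos 1,3,5,7,9,11,13,15,17,19,21,23,25,27,29,31): 1⊕1⊕0⊕1⊕0⊕0⊕1⊕1⊕0⊕1⊕0⊕0⊕1⊕1⊕0⊕1 = 1
s2 (pos 2,3,6,7,10,11,14,15,18,19,22,23,26,27,30,31): 1⊕1⊕0⊕1⊕0⊕0⊕1⊕1⊕0⊕1⊕1⊕0⊕1⊕1⊕0⊕1 = 0
s4 (pos 4,5,6,7,12,13,14,15,20,21,22,23,28,29,30,31): 0⊕0⊕0⊕1⊕0⊕1⊕1⊕1⊕1⊕0⊕1⊕0⊕1⊕0⊕0⊕1 = 0
s8 (pos 8,9,10,11,12,13,14,15,24,25,26,27,28,29,30,31): 0⊕0⊕0⊕0⊕0⊕1⊕1⊕1⊕1⊕1⊕1⊕1⊕1⊕0⊕0⊕1 = 1
s16 (pos 16,17,18,19,20,21,22,23,24,25,26,27,28,29,30,31): 0⊕0⊕0⊕1⊕1⊕0⊕1⊕0⊕1⊕1⊕1⊕1⊕1⊕0⊕0⊕1 = 1
Syndrome s16…s1 = 11001 → error at position 25.
Flip position 25: 1110001000001110001101011111001 → 1110001000001110001101010111001

1110001000001110001101010111001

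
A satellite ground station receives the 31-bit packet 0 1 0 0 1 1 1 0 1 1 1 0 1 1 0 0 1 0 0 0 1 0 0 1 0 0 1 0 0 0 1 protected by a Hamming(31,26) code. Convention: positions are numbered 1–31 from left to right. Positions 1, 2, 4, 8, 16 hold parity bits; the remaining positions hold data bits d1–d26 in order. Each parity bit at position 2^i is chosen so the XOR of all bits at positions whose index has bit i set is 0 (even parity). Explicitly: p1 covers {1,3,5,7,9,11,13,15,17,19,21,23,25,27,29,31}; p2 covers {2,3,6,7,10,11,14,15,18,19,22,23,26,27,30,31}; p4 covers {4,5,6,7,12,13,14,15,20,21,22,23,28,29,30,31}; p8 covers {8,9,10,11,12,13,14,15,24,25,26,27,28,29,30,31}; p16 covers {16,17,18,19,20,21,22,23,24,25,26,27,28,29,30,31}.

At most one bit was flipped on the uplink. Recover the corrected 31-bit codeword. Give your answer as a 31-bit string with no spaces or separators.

0100111011101100100000010010001

s1 (pos 1,3,5,7,9,11,13,15,17,19,21,23,25,27,29,31): 0⊕0⊕1⊕1⊕1⊕1⊕1⊕0⊕1⊕0⊕1⊕0⊕0⊕1⊕0⊕1 = 1
s2 (pos 2,3,6,7,10,11,14,15,18,19,22,23,26,27,30,31): 1⊕0⊕1⊕1⊕1⊕1⊕1⊕0⊕0⊕0⊕0⊕0⊕0⊕1⊕0⊕1 = 0
s4 (pos 4,5,6,7,12,13,14,15,20,21,22,23,28,29,30,31): 0⊕1⊕1⊕1⊕0⊕1⊕1⊕0⊕0⊕1⊕0⊕0⊕0⊕0⊕0⊕1 = 1
s8 (pos 8,9,10,11,12,13,14,15,24,25,26,27,28,29,30,31): 0⊕1⊕1⊕1⊕0⊕1⊕1⊕0⊕1⊕0⊕0⊕1⊕0⊕0⊕0⊕1 = 0
s16 (pos 16,17,18,19,20,21,22,23,24,25,26,27,28,29,30,31): 0⊕1⊕0⊕0⊕0⊕1⊕0⊕0⊕1⊕0⊕0⊕1⊕0⊕0⊕0⊕1 = 1
Syndrome s16…s1 = 10101 → error at position 21.
Flip position 21: 0100111011101100100010010010001 → 0100111011101100100000010010001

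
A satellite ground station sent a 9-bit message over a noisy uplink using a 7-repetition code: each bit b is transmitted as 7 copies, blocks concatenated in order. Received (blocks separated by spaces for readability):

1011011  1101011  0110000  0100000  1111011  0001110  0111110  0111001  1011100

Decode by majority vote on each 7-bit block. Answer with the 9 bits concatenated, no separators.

Block 1 (1011011): 5 ones → 1
Block 2 (1101011): 5 ones → 1
Block 3 (0110000): 2 ones → 0
Block 4 (0100000): 1 one → 0
Block 5 (1111011): 6 ones → 1
Block 6 (0001110): 3 ones → 0
Block 7 (0111110): 5 ones → 1
Block 8 (0111001): 4 ones → 1
Block 9 (1011100): 4 ones → 1

110010111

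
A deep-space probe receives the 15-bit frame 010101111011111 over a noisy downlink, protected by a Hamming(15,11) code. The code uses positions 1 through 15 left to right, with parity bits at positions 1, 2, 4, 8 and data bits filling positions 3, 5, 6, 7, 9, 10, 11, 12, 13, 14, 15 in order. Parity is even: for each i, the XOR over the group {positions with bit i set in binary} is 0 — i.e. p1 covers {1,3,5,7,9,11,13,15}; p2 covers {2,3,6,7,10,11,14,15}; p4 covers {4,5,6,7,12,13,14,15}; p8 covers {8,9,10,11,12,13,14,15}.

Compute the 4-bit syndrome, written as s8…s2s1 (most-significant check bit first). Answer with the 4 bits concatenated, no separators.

1101

s1 (pos 1,3,5,7,9,11,13,15): 0⊕0⊕0⊕1⊕1⊕1⊕1⊕1 = 1
s2 (pos 2,3,6,7,10,11,14,15): 1⊕0⊕1⊕1⊕0⊕1⊕1⊕1 = 0
s4 (pos 4,5,6,7,12,13,14,15): 1⊕0⊕1⊕1⊕1⊕1⊕1⊕1 = 1
s8 (pos 8,9,10,11,12,13,14,15): 1⊕1⊕0⊕1⊕1⊕1⊕1⊕1 = 1
Syndrome s8…s1 = 1101 → error at position 13.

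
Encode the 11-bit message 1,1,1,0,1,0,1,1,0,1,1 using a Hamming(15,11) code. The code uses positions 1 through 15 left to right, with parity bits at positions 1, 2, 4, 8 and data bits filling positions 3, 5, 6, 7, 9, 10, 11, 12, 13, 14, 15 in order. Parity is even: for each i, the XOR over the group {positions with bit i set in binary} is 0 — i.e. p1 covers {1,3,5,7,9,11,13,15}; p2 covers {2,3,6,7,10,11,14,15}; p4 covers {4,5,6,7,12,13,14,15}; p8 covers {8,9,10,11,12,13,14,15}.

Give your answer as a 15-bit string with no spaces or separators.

Place data at non-parity positions: p1 p2 1 p4 1 1 0 p8 1 0 1 1 0 1 1
p1 (pos 1,3,5,7,9,11,13,15): XOR of data positions = 1⊕1⊕0⊕1⊕1⊕0⊕1 = 1
p2 (pos 2,3,6,7,10,11,14,15): XOR of data positions = 1⊕1⊕0⊕0⊕1⊕1⊕1 = 1
p4 (pos 4,5,6,7,12,13,14,15): XOR of data positions = 1⊕1⊕0⊕1⊕0⊕1⊕1 = 1
p8 (pos 8,9,10,11,12,13,14,15): XOR of data positions = 1⊕0⊕1⊕1⊕0⊕1⊕1 = 1
Codeword: 111111011011011

111111011011011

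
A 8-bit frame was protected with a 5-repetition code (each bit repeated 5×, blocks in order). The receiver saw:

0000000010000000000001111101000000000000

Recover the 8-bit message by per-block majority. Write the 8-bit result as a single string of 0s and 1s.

00001000

Block 1 (00000): 0 ones → 0
Block 2 (00010): 1 one → 0
Block 3 (00000): 0 ones → 0
Block 4 (00000): 0 ones → 0
Block 5 (01111): 4 ones → 1
Block 6 (10100): 2 ones → 0
Block 7 (00000): 0 ones → 0
Block 8 (00000): 0 ones → 0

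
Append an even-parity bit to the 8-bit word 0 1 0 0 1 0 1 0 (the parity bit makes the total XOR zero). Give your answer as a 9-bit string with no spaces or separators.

XOR of the 8 data bits: 0⊕1⊕0⊕0⊕1⊕0⊕1⊕0 = 1
Parity bit = 1 (so all 9 bits XOR to 0).

010010101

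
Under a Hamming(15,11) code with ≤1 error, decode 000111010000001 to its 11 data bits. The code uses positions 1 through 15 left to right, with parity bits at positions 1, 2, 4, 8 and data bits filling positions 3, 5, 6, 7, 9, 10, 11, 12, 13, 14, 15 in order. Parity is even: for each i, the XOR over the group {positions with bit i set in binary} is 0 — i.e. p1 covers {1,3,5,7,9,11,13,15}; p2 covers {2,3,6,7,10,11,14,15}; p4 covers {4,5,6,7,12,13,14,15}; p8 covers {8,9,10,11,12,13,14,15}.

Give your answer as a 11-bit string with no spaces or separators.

s1 (pos 1,3,5,7,9,11,13,15): 0⊕0⊕1⊕0⊕0⊕0⊕0⊕1 = 0
s2 (pos 2,3,6,7,10,11,14,15): 0⊕0⊕1⊕0⊕0⊕0⊕0⊕1 = 0
s4 (pos 4,5,6,7,12,13,14,15): 1⊕1⊕1⊕0⊕0⊕0⊕0⊕1 = 0
s8 (pos 8,9,10,11,12,13,14,15): 1⊕0⊕0⊕0⊕0⊕0⊕0⊕1 = 0
Syndrome s8…s1 = 0000 → no error.
Read data bits from positions 3,5,6,7,9,10,11,12,13,14,15: 01100000001

01100000001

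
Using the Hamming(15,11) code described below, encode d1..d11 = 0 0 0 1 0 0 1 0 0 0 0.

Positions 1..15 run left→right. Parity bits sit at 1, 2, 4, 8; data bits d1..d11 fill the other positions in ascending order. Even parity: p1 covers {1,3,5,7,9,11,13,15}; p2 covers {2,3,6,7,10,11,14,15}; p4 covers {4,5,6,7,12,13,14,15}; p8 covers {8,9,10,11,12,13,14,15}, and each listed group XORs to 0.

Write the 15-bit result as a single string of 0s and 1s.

Place data at non-parity positions: p1 p2 0 p4 0 0 1 p8 0 0 1 0 0 0 0
p1 (pos 1,3,5,7,9,11,13,15): XOR of data positions = 0⊕0⊕1⊕0⊕1⊕0⊕0 = 0
p2 (pos 2,3,6,7,10,11,14,15): XOR of data positions = 0⊕0⊕1⊕0⊕1⊕0⊕0 = 0
p4 (pos 4,5,6,7,12,13,14,15): XOR of data positions = 0⊕0⊕1⊕0⊕0⊕0⊕0 = 1
p8 (pos 8,9,10,11,12,13,14,15): XOR of data positions = 0⊕0⊕1⊕0⊕0⊕0⊕0 = 1
Codeword: 000100110010000

000100110010000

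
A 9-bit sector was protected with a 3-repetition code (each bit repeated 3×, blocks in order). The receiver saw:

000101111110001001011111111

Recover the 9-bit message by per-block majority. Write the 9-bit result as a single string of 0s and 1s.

011100111

Block 1 (000): 0 ones → 0
Block 2 (101): 2 ones → 1
Block 3 (111): 3 ones → 1
Block 4 (110): 2 ones → 1
Block 5 (001): 1 one → 0
Block 6 (001): 1 one → 0
Block 7 (011): 2 ones → 1
Block 8 (111): 3 ones → 1
Block 9 (111): 3 ones → 1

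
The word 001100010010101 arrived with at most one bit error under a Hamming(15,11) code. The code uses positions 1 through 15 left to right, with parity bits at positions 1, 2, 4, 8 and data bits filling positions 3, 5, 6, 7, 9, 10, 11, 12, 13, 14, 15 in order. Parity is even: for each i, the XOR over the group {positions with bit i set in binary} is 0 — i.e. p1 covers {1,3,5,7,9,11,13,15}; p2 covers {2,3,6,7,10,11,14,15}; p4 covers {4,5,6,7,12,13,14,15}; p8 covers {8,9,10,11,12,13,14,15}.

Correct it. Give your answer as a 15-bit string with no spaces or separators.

001101010010101

s1 (pos 1,3,5,7,9,11,13,15): 0⊕1⊕0⊕0⊕0⊕1⊕1⊕1 = 0
s2 (pos 2,3,6,7,10,11,14,15): 0⊕1⊕0⊕0⊕0⊕1⊕0⊕1 = 1
s4 (pos 4,5,6,7,12,13,14,15): 1⊕0⊕0⊕0⊕0⊕1⊕0⊕1 = 1
s8 (pos 8,9,10,11,12,13,14,15): 1⊕0⊕0⊕1⊕0⊕1⊕0⊕1 = 0
Syndrome s8…s1 = 0110 → error at position 6.
Flip position 6: 001100010010101 → 001101010010101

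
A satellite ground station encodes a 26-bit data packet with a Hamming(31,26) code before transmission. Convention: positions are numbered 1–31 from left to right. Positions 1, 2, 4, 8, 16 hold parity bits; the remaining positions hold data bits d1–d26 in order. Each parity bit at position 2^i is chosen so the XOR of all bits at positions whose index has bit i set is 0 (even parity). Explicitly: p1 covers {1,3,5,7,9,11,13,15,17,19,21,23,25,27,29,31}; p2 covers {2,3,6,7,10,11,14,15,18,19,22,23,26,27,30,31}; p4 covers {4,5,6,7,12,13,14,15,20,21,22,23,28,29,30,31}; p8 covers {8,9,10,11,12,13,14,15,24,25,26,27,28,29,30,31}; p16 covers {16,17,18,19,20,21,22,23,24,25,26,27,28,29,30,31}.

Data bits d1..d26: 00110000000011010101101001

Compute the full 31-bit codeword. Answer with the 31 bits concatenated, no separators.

0100011000000000011010101101001

Place data at non-parity positions: p1 p2 0 p4 0 1 1 p8 0 0 0 0 0 0 0 p16 0 1 1 0 1 0 1 0 1 1 0 1 0 0 1
p1 (pos 1,3,5,7,9,11,13,15,17,19,21,23,25,27,29,31): XOR of data positions = 0⊕0⊕1⊕0⊕0⊕0⊕0⊕0⊕1⊕1⊕1⊕1⊕0⊕0⊕1 = 0
p2 (pos 2,3,6,7,10,11,14,15,18,19,22,23,26,27,30,31): XOR of data positions = 0⊕1⊕1⊕0⊕0⊕0⊕0⊕1⊕1⊕0⊕1⊕1⊕0⊕0⊕1 = 1
p4 (pos 4,5,6,7,12,13,14,15,20,21,22,23,28,29,30,31): XOR of data positions = 0⊕1⊕1⊕0⊕0⊕0⊕0⊕0⊕1⊕0⊕1⊕1⊕0⊕0⊕1 = 0
p8 (pos 8,9,10,11,12,13,14,15,24,25,26,27,28,29,30,31): XOR of data positions = 0⊕0⊕0⊕0⊕0⊕0⊕0⊕0⊕1⊕1⊕0⊕1⊕0⊕0⊕1 = 0
p16 (pos 16,17,18,19,20,21,22,23,24,25,26,27,28,29,30,31): XOR of data positions = 0⊕1⊕1⊕0⊕1⊕0⊕1⊕0⊕1⊕1⊕0⊕1⊕0⊕0⊕1 = 0
Codeword: 0100011000000000011010101101001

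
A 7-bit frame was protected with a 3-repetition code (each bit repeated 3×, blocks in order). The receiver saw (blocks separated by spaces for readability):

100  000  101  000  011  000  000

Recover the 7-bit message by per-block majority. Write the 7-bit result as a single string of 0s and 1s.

0010100

Block 1 (100): 1 one → 0
Block 2 (000): 0 ones → 0
Block 3 (101): 2 ones → 1
Block 4 (000): 0 ones → 0
Block 5 (011): 2 ones → 1
Block 6 (000): 0 ones → 0
Block 7 (000): 0 ones → 0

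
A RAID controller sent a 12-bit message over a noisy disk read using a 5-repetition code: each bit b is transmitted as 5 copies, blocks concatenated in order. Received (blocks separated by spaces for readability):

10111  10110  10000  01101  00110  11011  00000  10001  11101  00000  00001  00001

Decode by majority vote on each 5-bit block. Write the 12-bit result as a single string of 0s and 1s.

Block 1 (10111): 4 ones → 1
Block 2 (10110): 3 ones → 1
Block 3 (10000): 1 one → 0
Block 4 (01101): 3 ones → 1
Block 5 (00110): 2 ones → 0
Block 6 (11011): 4 ones → 1
Block 7 (00000): 0 ones → 0
Block 8 (10001): 2 ones → 0
Block 9 (11101): 4 ones → 1
Block 10 (00000): 0 ones → 0
Block 11 (00001): 1 one → 0
Block 12 (00001): 1 one → 0

110101001000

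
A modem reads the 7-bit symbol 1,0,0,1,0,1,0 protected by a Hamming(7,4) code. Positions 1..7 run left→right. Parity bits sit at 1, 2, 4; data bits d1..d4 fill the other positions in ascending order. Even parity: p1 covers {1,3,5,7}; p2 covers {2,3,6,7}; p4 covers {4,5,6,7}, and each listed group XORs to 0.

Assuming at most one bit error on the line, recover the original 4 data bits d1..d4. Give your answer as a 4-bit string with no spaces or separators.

1010

s1 (pos 1,3,5,7): 1⊕0⊕0⊕0 = 1
s2 (pos 2,3,6,7): 0⊕0⊕1⊕0 = 1
s4 (pos 4,5,6,7): 1⊕0⊕1⊕0 = 0
Syndrome s4…s1 = 011 → error at position 3.
Flip position 3: 1001010 → 1011010
Read data bits from positions 3,5,6,7: 1010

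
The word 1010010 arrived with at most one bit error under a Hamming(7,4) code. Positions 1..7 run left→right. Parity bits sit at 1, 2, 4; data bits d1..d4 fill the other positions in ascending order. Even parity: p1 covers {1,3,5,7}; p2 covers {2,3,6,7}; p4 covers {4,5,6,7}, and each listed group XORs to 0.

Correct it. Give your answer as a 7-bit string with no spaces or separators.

1011010

s1 (pos 1,3,5,7): 1⊕1⊕0⊕0 = 0
s2 (pos 2,3,6,7): 0⊕1⊕1⊕0 = 0
s4 (pos 4,5,6,7): 0⊕0⊕1⊕0 = 1
Syndrome s4…s1 = 100 → error at position 4.
Flip position 4: 1010010 → 1011010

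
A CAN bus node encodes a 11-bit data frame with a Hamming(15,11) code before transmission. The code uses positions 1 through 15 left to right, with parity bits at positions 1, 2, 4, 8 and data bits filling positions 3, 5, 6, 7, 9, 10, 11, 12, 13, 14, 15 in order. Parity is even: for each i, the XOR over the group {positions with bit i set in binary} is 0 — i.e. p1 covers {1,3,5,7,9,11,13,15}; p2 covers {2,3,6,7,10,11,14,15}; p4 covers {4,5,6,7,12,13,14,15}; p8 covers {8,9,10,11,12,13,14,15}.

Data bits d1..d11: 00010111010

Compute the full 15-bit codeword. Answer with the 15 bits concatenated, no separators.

000100100111010

Place data at non-parity positions: p1 p2 0 p4 0 0 1 p8 0 1 1 1 0 1 0
p1 (pos 1,3,5,7,9,11,13,15): XOR of data positions = 0⊕0⊕1⊕0⊕1⊕0⊕0 = 0
p2 (pos 2,3,6,7,10,11,14,15): XOR of data positions = 0⊕0⊕1⊕1⊕1⊕1⊕0 = 0
p4 (pos 4,5,6,7,12,13,14,15): XOR of data positions = 0⊕0⊕1⊕1⊕0⊕1⊕0 = 1
p8 (pos 8,9,10,11,12,13,14,15): XOR of data positions = 0⊕1⊕1⊕1⊕0⊕1⊕0 = 0
Codeword: 000100100111010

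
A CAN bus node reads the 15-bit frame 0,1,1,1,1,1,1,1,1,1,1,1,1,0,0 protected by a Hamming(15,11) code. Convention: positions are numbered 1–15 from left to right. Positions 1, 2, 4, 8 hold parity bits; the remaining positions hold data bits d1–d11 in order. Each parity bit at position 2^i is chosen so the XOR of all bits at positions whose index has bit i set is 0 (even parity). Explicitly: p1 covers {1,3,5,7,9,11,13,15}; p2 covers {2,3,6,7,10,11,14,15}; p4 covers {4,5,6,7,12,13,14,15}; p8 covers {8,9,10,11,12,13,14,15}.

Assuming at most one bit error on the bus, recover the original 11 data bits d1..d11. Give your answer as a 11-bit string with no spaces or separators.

11111111100

s1 (pos 1,3,5,7,9,11,13,15): 0⊕1⊕1⊕1⊕1⊕1⊕1⊕0 = 0
s2 (pos 2,3,6,7,10,11,14,15): 1⊕1⊕1⊕1⊕1⊕1⊕0⊕0 = 0
s4 (pos 4,5,6,7,12,13,14,15): 1⊕1⊕1⊕1⊕1⊕1⊕0⊕0 = 0
s8 (pos 8,9,10,11,12,13,14,15): 1⊕1⊕1⊕1⊕1⊕1⊕0⊕0 = 0
Syndrome s8…s1 = 0000 → no error.
Read data bits from positions 3,5,6,7,9,10,11,12,13,14,15: 11111111100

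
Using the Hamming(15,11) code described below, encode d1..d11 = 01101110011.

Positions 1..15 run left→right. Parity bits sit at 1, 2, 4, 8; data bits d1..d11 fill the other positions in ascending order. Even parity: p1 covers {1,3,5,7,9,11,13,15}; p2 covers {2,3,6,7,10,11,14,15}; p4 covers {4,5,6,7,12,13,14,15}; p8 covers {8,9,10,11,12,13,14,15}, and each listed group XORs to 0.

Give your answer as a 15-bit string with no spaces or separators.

010011011110011

Place data at non-parity positions: p1 p2 0 p4 1 1 0 p8 1 1 1 0 0 1 1
p1 (pos 1,3,5,7,9,11,13,15): XOR of data positions = 0⊕1⊕0⊕1⊕1⊕0⊕1 = 0
p2 (pos 2,3,6,7,10,11,14,15): XOR of data positions = 0⊕1⊕0⊕1⊕1⊕1⊕1 = 1
p4 (pos 4,5,6,7,12,13,14,15): XOR of data positions = 1⊕1⊕0⊕0⊕0⊕1⊕1 = 0
p8 (pos 8,9,10,11,12,13,14,15): XOR of data positions = 1⊕1⊕1⊕0⊕0⊕1⊕1 = 1
Codeword: 010011011110011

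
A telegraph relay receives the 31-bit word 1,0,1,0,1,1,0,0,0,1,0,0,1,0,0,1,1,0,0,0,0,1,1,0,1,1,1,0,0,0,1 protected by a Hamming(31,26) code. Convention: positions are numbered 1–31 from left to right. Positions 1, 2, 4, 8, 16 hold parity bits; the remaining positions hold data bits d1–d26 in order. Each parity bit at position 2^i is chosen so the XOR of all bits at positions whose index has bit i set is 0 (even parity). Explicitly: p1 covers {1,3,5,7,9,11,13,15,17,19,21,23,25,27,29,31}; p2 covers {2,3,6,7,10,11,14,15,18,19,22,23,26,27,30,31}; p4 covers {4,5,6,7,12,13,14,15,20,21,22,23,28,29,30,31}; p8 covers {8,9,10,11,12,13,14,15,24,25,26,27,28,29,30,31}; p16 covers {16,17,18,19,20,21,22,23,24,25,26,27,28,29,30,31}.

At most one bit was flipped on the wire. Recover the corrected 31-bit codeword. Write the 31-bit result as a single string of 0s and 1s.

0010110001001001100001101110001

s1 (pos 1,3,5,7,9,11,13,15,17,19,21,23,25,27,29,31): 1⊕1⊕1⊕0⊕0⊕0⊕1⊕0⊕1⊕0⊕0⊕1⊕1⊕1⊕0⊕1 = 1
s2 (pos 2,3,6,7,10,11,14,15,18,19,22,23,26,27,30,31): 0⊕1⊕1⊕0⊕1⊕0⊕0⊕0⊕0⊕0⊕1⊕1⊕1⊕1⊕0⊕1 = 0
s4 (pos 4,5,6,7,12,13,14,15,20,21,22,23,28,29,30,31): 0⊕1⊕1⊕0⊕0⊕1⊕0⊕0⊕0⊕0⊕1⊕1⊕0⊕0⊕0⊕1 = 0
s8 (pos 8,9,10,11,12,13,14,15,24,25,26,27,28,29,30,31): 0⊕0⊕1⊕0⊕0⊕1⊕0⊕0⊕0⊕1⊕1⊕1⊕0⊕0⊕0⊕1 = 0
s16 (pos 16,17,18,19,20,21,22,23,24,25,26,27,28,29,30,31): 1⊕1⊕0⊕0⊕0⊕0⊕1⊕1⊕0⊕1⊕1⊕1⊕0⊕0⊕0⊕1 = 0
Syndrome s16…s1 = 00001 → error at position 1.
Flip position 1: 1010110001001001100001101110001 → 0010110001001001100001101110001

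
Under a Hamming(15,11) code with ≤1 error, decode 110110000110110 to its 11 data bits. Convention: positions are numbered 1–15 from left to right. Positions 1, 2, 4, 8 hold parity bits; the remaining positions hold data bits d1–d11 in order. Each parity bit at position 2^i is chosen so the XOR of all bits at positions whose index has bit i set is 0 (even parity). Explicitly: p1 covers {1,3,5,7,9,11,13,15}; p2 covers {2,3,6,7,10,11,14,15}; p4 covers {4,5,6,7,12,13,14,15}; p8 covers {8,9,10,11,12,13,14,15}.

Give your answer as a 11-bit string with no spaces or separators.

01000110110

s1 (pos 1,3,5,7,9,11,13,15): 1⊕0⊕1⊕0⊕0⊕1⊕1⊕0 = 0
s2 (pos 2,3,6,7,10,11,14,15): 1⊕0⊕0⊕0⊕1⊕1⊕1⊕0 = 0
s4 (pos 4,5,6,7,12,13,14,15): 1⊕1⊕0⊕0⊕0⊕1⊕1⊕0 = 0
s8 (pos 8,9,10,11,12,13,14,15): 0⊕0⊕1⊕1⊕0⊕1⊕1⊕0 = 0
Syndrome s8…s1 = 0000 → no error.
Read data bits from positions 3,5,6,7,9,10,11,12,13,14,15: 01000110110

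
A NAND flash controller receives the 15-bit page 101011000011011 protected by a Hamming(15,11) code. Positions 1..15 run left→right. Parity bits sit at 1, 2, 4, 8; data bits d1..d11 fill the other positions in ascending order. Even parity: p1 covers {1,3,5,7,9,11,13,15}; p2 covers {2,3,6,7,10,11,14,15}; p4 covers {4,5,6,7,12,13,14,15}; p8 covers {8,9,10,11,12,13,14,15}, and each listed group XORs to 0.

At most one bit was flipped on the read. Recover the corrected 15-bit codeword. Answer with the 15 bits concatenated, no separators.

s1 (pos 1,3,5,7,9,11,13,15): 1⊕1⊕1⊕0⊕0⊕1⊕0⊕1 = 1
s2 (pos 2,3,6,7,10,11,14,15): 0⊕1⊕1⊕0⊕0⊕1⊕1⊕1 = 1
s4 (pos 4,5,6,7,12,13,14,15): 0⊕1⊕1⊕0⊕1⊕0⊕1⊕1 = 1
s8 (pos 8,9,10,11,12,13,14,15): 0⊕0⊕0⊕1⊕1⊕0⊕1⊕1 = 0
Syndrome s8…s1 = 0111 → error at position 7.
Flip position 7: 101011000011011 → 101011100011011

101011100011011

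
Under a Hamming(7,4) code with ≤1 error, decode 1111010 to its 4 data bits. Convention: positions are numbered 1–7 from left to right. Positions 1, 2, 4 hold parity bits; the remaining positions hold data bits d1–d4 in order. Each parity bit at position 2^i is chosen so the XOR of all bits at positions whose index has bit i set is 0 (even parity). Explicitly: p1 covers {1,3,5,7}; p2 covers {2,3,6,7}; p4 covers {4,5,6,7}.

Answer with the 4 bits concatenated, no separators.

s1 (pos 1,3,5,7): 1⊕1⊕0⊕0 = 0
s2 (pos 2,3,6,7): 1⊕1⊕1⊕0 = 1
s4 (pos 4,5,6,7): 1⊕0⊕1⊕0 = 0
Syndrome s4…s1 = 010 → error at position 2.
Flip position 2: 1111010 → 1011010
Read data bits from positions 3,5,6,7: 1010

1010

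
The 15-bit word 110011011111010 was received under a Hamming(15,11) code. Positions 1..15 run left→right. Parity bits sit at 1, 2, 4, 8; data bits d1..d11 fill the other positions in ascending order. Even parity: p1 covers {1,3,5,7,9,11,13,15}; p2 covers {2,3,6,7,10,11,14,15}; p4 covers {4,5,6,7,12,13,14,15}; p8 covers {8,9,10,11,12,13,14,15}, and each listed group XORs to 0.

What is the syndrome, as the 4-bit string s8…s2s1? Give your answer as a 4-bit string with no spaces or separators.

s1 (pos 1,3,5,7,9,11,13,15): 1⊕0⊕1⊕0⊕1⊕1⊕0⊕0 = 0
s2 (pos 2,3,6,7,10,11,14,15): 1⊕0⊕1⊕0⊕1⊕1⊕1⊕0 = 1
s4 (pos 4,5,6,7,12,13,14,15): 0⊕1⊕1⊕0⊕1⊕0⊕1⊕0 = 0
s8 (pos 8,9,10,11,12,13,14,15): 1⊕1⊕1⊕1⊕1⊕0⊕1⊕0 = 0
Syndrome s8…s1 = 0010 → error at position 2.

0010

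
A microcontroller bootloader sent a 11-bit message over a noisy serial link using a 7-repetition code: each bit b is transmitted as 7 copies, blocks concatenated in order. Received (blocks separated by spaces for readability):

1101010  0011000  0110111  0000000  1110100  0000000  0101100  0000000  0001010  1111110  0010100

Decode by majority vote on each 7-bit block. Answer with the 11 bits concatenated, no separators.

10101000010

Block 1 (1101010): 4 ones → 1
Block 2 (0011000): 2 ones → 0
Block 3 (0110111): 5 ones → 1
Block 4 (0000000): 0 ones → 0
Block 5 (1110100): 4 ones → 1
Block 6 (0000000): 0 ones → 0
Block 7 (0101100): 3 ones → 0
Block 8 (0000000): 0 ones → 0
Block 9 (0001010): 2 ones → 0
Block 10 (1111110): 6 ones → 1
Block 11 (0010100): 2 ones → 0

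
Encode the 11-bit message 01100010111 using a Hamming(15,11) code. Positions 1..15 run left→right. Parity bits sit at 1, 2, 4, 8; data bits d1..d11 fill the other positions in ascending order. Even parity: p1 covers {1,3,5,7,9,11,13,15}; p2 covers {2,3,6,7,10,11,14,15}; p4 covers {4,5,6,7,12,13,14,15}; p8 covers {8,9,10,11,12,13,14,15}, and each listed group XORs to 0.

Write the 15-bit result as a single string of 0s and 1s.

000111000010111

Place data at non-parity positions: p1 p2 0 p4 1 1 0 p8 0 0 1 0 1 1 1
p1 (pos 1,3,5,7,9,11,13,15): XOR of data positions = 0⊕1⊕0⊕0⊕1⊕1⊕1 = 0
p2 (pos 2,3,6,7,10,11,14,15): XOR of data positions = 0⊕1⊕0⊕0⊕1⊕1⊕1 = 0
p4 (pos 4,5,6,7,12,13,14,15): XOR of data positions = 1⊕1⊕0⊕0⊕1⊕1⊕1 = 1
p8 (pos 8,9,10,11,12,13,14,15): XOR of data positions = 0⊕0⊕1⊕0⊕1⊕1⊕1 = 0
Codeword: 000111000010111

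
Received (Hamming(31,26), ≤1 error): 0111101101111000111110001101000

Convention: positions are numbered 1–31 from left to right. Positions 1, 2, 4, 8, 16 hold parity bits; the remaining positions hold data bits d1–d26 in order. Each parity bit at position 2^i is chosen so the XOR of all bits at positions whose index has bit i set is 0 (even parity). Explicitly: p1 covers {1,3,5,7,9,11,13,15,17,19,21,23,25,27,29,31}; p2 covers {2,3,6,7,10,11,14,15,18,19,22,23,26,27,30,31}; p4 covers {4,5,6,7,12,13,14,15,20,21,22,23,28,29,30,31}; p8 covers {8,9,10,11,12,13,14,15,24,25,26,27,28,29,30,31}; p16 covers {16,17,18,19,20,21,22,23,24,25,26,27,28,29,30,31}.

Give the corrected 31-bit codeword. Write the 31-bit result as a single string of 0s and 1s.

s1 (pos 1,3,5,7,9,11,13,15,17,19,21,23,25,27,29,31): 0⊕1⊕1⊕1⊕0⊕1⊕1⊕0⊕1⊕1⊕1⊕0⊕1⊕0⊕0⊕0 = 1
s2 (pos 2,3,6,7,10,11,14,15,18,19,22,23,26,27,30,31): 1⊕1⊕0⊕1⊕1⊕1⊕0⊕0⊕1⊕1⊕0⊕0⊕1⊕0⊕0⊕0 = 0
s4 (pos 4,5,6,7,12,13,14,15,20,21,22,23,28,29,30,31): 1⊕1⊕0⊕1⊕1⊕1⊕0⊕0⊕1⊕1⊕0⊕0⊕1⊕0⊕0⊕0 = 0
s8 (pos 8,9,10,11,12,13,14,15,24,25,26,27,28,29,30,31): 1⊕0⊕1⊕1⊕1⊕1⊕0⊕0⊕0⊕1⊕1⊕0⊕1⊕0⊕0⊕0 = 0
s16 (pos 16,17,18,19,20,21,22,23,24,25,26,27,28,29,30,31): 0⊕1⊕1⊕1⊕1⊕1⊕0⊕0⊕0⊕1⊕1⊕0⊕1⊕0⊕0⊕0 = 0
Syndrome s16…s1 = 00001 → error at position 1.
Flip position 1: 0111101101111000111110001101000 → 1111101101111000111110001101000

1111101101111000111110001101000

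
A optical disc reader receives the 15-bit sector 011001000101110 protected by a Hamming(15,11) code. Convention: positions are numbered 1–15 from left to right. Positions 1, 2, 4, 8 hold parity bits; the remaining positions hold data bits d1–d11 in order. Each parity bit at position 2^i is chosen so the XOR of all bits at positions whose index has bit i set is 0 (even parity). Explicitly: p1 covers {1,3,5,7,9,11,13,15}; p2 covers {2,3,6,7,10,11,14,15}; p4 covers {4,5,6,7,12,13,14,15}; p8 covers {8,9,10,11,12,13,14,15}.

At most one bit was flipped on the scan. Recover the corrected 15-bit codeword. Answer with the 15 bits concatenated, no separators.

001001000101110

s1 (pos 1,3,5,7,9,11,13,15): 0⊕1⊕0⊕0⊕0⊕0⊕1⊕0 = 0
s2 (pos 2,3,6,7,10,11,14,15): 1⊕1⊕1⊕0⊕1⊕0⊕1⊕0 = 1
s4 (pos 4,5,6,7,12,13,14,15): 0⊕0⊕1⊕0⊕1⊕1⊕1⊕0 = 0
s8 (pos 8,9,10,11,12,13,14,15): 0⊕0⊕1⊕0⊕1⊕1⊕1⊕0 = 0
Syndrome s8…s1 = 0010 → error at position 2.
Flip position 2: 011001000101110 → 001001000101110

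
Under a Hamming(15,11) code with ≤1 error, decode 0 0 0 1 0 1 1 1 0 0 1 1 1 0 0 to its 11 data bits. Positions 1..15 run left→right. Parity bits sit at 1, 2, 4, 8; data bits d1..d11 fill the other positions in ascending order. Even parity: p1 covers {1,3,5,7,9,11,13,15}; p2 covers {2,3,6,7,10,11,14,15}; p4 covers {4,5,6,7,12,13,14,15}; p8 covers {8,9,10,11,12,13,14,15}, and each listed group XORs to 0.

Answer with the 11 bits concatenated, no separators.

s1 (pos 1,3,5,7,9,11,13,15): 0⊕0⊕0⊕1⊕0⊕1⊕1⊕0 = 1
s2 (pos 2,3,6,7,10,11,14,15): 0⊕0⊕1⊕1⊕0⊕1⊕0⊕0 = 1
s4 (pos 4,5,6,7,12,13,14,15): 1⊕0⊕1⊕1⊕1⊕1⊕0⊕0 = 1
s8 (pos 8,9,10,11,12,13,14,15): 1⊕0⊕0⊕1⊕1⊕1⊕0⊕0 = 0
Syndrome s8…s1 = 0111 → error at position 7.
Flip position 7: 000101110011100 → 000101010011100
Read data bits from positions 3,5,6,7,9,10,11,12,13,14,15: 00100011100

00100011100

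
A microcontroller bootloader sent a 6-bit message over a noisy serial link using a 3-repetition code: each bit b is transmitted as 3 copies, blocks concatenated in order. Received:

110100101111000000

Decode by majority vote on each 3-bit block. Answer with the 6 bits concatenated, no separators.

101100

Block 1 (110): 2 ones → 1
Block 2 (100): 1 one → 0
Block 3 (101): 2 ones → 1
Block 4 (111): 3 ones → 1
Block 5 (000): 0 ones → 0
Block 6 (000): 0 ones → 0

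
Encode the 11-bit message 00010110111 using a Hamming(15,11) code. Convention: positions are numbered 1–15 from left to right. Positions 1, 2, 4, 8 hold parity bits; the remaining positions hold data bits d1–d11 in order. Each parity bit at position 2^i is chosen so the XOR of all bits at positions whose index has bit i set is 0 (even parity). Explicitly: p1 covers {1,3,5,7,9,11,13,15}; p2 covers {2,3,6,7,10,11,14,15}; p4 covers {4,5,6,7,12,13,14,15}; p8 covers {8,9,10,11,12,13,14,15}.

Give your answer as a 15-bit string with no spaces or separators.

010000110110111

Place data at non-parity positions: p1 p2 0 p4 0 0 1 p8 0 1 1 0 1 1 1
p1 (pos 1,3,5,7,9,11,13,15): XOR of data positions = 0⊕0⊕1⊕0⊕1⊕1⊕1 = 0
p2 (pos 2,3,6,7,10,11,14,15): XOR of data positions = 0⊕0⊕1⊕1⊕1⊕1⊕1 = 1
p4 (pos 4,5,6,7,12,13,14,15): XOR of data positions = 0⊕0⊕1⊕0⊕1⊕1⊕1 = 0
p8 (pos 8,9,10,11,12,13,14,15): XOR of data positions = 0⊕1⊕1⊕0⊕1⊕1⊕1 = 1
Codeword: 010000110110111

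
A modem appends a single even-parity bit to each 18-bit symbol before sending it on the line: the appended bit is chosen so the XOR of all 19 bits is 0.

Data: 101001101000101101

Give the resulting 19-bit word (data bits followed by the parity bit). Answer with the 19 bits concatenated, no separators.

XOR of the 18 data bits: 1⊕0⊕1⊕0⊕0⊕1⊕1⊕0⊕1⊕0⊕0⊕0⊕1⊕0⊕1⊕1⊕0⊕1 = 1
Parity bit = 1 (so all 19 bits XOR to 0).

1010011010001011011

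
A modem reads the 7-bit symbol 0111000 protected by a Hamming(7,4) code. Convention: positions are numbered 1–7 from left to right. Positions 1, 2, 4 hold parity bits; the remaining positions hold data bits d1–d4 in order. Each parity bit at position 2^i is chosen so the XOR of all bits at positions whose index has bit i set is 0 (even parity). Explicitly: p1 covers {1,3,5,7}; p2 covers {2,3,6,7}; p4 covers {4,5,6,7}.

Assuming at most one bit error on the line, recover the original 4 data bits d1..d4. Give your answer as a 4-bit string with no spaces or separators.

s1 (pos 1,3,5,7): 0⊕1⊕0⊕0 = 1
s2 (pos 2,3,6,7): 1⊕1⊕0⊕0 = 0
s4 (pos 4,5,6,7): 1⊕0⊕0⊕0 = 1
Syndrome s4…s1 = 101 → error at position 5.
Flip position 5: 0111000 → 0111100
Read data bits from positions 3,5,6,7: 1100

1100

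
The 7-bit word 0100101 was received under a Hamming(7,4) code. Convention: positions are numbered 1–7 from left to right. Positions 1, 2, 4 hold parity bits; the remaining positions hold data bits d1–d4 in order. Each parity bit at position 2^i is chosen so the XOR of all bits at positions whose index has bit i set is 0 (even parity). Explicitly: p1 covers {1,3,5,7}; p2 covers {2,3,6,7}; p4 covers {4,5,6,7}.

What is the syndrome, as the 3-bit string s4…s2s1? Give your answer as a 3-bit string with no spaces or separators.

s1 (pos 1,3,5,7): 0⊕0⊕1⊕1 = 0
s2 (pos 2,3,6,7): 1⊕0⊕0⊕1 = 0
s4 (pos 4,5,6,7): 0⊕1⊕0⊕1 = 0
Syndrome s4…s1 = 000 → no error.

000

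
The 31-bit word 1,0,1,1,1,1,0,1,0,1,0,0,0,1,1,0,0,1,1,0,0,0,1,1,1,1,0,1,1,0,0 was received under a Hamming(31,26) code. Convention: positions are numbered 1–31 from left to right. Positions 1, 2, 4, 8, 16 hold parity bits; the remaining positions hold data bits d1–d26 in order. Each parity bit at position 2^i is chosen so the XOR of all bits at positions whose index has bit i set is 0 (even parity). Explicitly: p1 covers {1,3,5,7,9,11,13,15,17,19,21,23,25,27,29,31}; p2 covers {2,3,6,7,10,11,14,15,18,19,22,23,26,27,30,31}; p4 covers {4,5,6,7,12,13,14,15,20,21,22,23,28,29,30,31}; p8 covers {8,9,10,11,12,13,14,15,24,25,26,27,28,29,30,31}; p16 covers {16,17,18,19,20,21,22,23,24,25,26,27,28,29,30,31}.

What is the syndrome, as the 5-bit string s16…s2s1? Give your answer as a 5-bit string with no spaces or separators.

s1 (pos 1,3,5,7,9,11,13,15,17,19,21,23,25,27,29,31): 1⊕1⊕1⊕0⊕0⊕0⊕0⊕1⊕0⊕1⊕0⊕1⊕1⊕0⊕1⊕0 = 0
s2 (pos 2,3,6,7,10,11,14,15,18,19,22,23,26,27,30,31): 0⊕1⊕1⊕0⊕1⊕0⊕1⊕1⊕1⊕1⊕0⊕1⊕1⊕0⊕0⊕0 = 1
s4 (pos 4,5,6,7,12,13,14,15,20,21,22,23,28,29,30,31): 1⊕1⊕1⊕0⊕0⊕0⊕1⊕1⊕0⊕0⊕0⊕1⊕1⊕1⊕0⊕0 = 0
s8 (pos 8,9,10,11,12,13,14,15,24,25,26,27,28,29,30,31): 1⊕0⊕1⊕0⊕0⊕0⊕1⊕1⊕1⊕1⊕1⊕0⊕1⊕1⊕0⊕0 = 1
s16 (pos 16,17,18,19,20,21,22,23,24,25,26,27,28,29,30,31): 0⊕0⊕1⊕1⊕0⊕0⊕0⊕1⊕1⊕1⊕1⊕0⊕1⊕1⊕0⊕0 = 0
Syndrome s16…s1 = 01010 → error at position 10.

01010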